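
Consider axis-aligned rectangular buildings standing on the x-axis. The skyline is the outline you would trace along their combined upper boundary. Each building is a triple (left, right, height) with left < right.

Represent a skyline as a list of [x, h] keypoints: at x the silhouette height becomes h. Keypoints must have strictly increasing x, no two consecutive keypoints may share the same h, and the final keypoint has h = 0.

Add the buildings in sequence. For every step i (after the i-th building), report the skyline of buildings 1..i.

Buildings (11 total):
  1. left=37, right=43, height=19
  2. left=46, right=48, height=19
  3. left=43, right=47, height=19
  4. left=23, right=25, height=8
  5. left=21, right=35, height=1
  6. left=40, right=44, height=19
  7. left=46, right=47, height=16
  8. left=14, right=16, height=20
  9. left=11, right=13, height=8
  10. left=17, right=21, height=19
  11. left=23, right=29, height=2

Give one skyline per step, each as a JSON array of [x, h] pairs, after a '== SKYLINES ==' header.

== SKYLINES ==
[[37,19],[43,0]]
[[37,19],[43,0],[46,19],[48,0]]
[[37,19],[48,0]]
[[23,8],[25,0],[37,19],[48,0]]
[[21,1],[23,8],[25,1],[35,0],[37,19],[48,0]]
[[21,1],[23,8],[25,1],[35,0],[37,19],[48,0]]
[[21,1],[23,8],[25,1],[35,0],[37,19],[48,0]]
[[14,20],[16,0],[21,1],[23,8],[25,1],[35,0],[37,19],[48,0]]
[[11,8],[13,0],[14,20],[16,0],[21,1],[23,8],[25,1],[35,0],[37,19],[48,0]]
[[11,8],[13,0],[14,20],[16,0],[17,19],[21,1],[23,8],[25,1],[35,0],[37,19],[48,0]]
[[11,8],[13,0],[14,20],[16,0],[17,19],[21,1],[23,8],[25,2],[29,1],[35,0],[37,19],[48,0]]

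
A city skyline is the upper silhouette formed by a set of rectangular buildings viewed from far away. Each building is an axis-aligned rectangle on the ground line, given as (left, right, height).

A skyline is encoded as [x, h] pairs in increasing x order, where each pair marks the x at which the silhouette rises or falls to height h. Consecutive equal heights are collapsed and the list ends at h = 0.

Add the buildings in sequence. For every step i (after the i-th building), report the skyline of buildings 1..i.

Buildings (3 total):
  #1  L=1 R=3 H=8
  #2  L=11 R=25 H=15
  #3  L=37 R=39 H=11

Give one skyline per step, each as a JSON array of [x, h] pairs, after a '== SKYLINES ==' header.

== SKYLINES ==
[[1,8],[3,0]]
[[1,8],[3,0],[11,15],[25,0]]
[[1,8],[3,0],[11,15],[25,0],[37,11],[39,0]]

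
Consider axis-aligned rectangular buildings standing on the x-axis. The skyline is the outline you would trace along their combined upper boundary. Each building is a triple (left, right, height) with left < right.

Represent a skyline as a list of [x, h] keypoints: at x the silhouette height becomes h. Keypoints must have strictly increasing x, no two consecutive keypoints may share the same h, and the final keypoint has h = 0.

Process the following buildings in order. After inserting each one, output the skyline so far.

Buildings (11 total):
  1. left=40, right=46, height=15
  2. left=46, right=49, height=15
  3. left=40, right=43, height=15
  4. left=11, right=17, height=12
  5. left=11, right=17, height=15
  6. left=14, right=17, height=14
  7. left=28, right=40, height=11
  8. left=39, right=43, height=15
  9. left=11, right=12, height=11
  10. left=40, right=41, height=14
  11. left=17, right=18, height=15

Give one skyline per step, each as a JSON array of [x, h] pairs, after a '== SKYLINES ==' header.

== SKYLINES ==
[[40,15],[46,0]]
[[40,15],[49,0]]
[[40,15],[49,0]]
[[11,12],[17,0],[40,15],[49,0]]
[[11,15],[17,0],[40,15],[49,0]]
[[11,15],[17,0],[40,15],[49,0]]
[[11,15],[17,0],[28,11],[40,15],[49,0]]
[[11,15],[17,0],[28,11],[39,15],[49,0]]
[[11,15],[17,0],[28,11],[39,15],[49,0]]
[[11,15],[17,0],[28,11],[39,15],[49,0]]
[[11,15],[18,0],[28,11],[39,15],[49,0]]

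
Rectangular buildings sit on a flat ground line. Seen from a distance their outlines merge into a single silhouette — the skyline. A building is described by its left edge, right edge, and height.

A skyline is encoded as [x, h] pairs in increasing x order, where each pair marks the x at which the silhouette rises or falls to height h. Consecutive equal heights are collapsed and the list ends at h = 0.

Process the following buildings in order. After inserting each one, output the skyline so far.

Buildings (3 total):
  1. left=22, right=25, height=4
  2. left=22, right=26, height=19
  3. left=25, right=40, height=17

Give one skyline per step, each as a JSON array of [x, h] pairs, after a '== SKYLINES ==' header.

== SKYLINES ==
[[22,4],[25,0]]
[[22,19],[26,0]]
[[22,19],[26,17],[40,0]]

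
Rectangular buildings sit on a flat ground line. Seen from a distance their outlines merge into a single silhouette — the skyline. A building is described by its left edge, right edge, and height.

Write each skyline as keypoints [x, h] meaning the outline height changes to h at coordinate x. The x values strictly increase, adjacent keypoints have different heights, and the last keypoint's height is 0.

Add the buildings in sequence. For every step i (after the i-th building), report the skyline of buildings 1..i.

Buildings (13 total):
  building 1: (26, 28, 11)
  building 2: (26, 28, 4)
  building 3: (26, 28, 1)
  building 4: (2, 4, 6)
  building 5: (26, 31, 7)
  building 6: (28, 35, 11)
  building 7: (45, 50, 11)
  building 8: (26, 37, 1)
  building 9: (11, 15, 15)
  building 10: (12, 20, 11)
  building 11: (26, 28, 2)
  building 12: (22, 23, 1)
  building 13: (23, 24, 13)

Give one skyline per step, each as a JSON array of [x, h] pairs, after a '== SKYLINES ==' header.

== SKYLINES ==
[[26,11],[28,0]]
[[26,11],[28,0]]
[[26,11],[28,0]]
[[2,6],[4,0],[26,11],[28,0]]
[[2,6],[4,0],[26,11],[28,7],[31,0]]
[[2,6],[4,0],[26,11],[35,0]]
[[2,6],[4,0],[26,11],[35,0],[45,11],[50,0]]
[[2,6],[4,0],[26,11],[35,1],[37,0],[45,11],[50,0]]
[[2,6],[4,0],[11,15],[15,0],[26,11],[35,1],[37,0],[45,11],[50,0]]
[[2,6],[4,0],[11,15],[15,11],[20,0],[26,11],[35,1],[37,0],[45,11],[50,0]]
[[2,6],[4,0],[11,15],[15,11],[20,0],[26,11],[35,1],[37,0],[45,11],[50,0]]
[[2,6],[4,0],[11,15],[15,11],[20,0],[22,1],[23,0],[26,11],[35,1],[37,0],[45,11],[50,0]]
[[2,6],[4,0],[11,15],[15,11],[20,0],[22,1],[23,13],[24,0],[26,11],[35,1],[37,0],[45,11],[50,0]]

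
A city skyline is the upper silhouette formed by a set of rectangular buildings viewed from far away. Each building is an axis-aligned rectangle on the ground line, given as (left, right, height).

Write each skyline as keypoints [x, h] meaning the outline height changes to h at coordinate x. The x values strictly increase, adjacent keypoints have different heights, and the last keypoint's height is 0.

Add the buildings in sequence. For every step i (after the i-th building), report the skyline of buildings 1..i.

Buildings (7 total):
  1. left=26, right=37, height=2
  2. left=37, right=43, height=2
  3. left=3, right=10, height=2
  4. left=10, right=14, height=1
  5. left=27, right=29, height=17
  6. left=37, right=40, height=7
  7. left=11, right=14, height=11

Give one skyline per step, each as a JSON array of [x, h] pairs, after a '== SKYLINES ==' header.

== SKYLINES ==
[[26,2],[37,0]]
[[26,2],[43,0]]
[[3,2],[10,0],[26,2],[43,0]]
[[3,2],[10,1],[14,0],[26,2],[43,0]]
[[3,2],[10,1],[14,0],[26,2],[27,17],[29,2],[43,0]]
[[3,2],[10,1],[14,0],[26,2],[27,17],[29,2],[37,7],[40,2],[43,0]]
[[3,2],[10,1],[11,11],[14,0],[26,2],[27,17],[29,2],[37,7],[40,2],[43,0]]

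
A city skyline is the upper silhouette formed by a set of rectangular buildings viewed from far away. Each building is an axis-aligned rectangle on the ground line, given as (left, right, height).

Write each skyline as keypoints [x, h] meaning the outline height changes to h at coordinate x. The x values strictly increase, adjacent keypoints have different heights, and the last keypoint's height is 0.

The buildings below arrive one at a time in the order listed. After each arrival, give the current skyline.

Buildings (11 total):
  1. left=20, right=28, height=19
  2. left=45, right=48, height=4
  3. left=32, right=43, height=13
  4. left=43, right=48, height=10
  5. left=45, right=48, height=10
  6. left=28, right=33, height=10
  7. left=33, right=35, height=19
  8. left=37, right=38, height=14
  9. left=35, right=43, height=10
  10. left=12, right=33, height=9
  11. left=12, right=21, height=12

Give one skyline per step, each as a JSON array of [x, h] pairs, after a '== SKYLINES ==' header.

== SKYLINES ==
[[20,19],[28,0]]
[[20,19],[28,0],[45,4],[48,0]]
[[20,19],[28,0],[32,13],[43,0],[45,4],[48,0]]
[[20,19],[28,0],[32,13],[43,10],[48,0]]
[[20,19],[28,0],[32,13],[43,10],[48,0]]
[[20,19],[28,10],[32,13],[43,10],[48,0]]
[[20,19],[28,10],[32,13],[33,19],[35,13],[43,10],[48,0]]
[[20,19],[28,10],[32,13],[33,19],[35,13],[37,14],[38,13],[43,10],[48,0]]
[[20,19],[28,10],[32,13],[33,19],[35,13],[37,14],[38,13],[43,10],[48,0]]
[[12,9],[20,19],[28,10],[32,13],[33,19],[35,13],[37,14],[38,13],[43,10],[48,0]]
[[12,12],[20,19],[28,10],[32,13],[33,19],[35,13],[37,14],[38,13],[43,10],[48,0]]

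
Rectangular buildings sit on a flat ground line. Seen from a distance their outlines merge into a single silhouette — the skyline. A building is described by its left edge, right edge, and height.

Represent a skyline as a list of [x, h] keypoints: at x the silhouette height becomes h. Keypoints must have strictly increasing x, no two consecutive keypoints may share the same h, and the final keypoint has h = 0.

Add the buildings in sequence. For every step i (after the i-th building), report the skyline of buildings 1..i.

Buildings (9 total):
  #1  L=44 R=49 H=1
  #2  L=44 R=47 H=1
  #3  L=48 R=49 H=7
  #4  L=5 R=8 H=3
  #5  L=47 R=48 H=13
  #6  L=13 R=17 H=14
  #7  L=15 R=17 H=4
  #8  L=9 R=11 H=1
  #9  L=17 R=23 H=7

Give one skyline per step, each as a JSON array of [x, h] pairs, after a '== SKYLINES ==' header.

== SKYLINES ==
[[44,1],[49,0]]
[[44,1],[49,0]]
[[44,1],[48,7],[49,0]]
[[5,3],[8,0],[44,1],[48,7],[49,0]]
[[5,3],[8,0],[44,1],[47,13],[48,7],[49,0]]
[[5,3],[8,0],[13,14],[17,0],[44,1],[47,13],[48,7],[49,0]]
[[5,3],[8,0],[13,14],[17,0],[44,1],[47,13],[48,7],[49,0]]
[[5,3],[8,0],[9,1],[11,0],[13,14],[17,0],[44,1],[47,13],[48,7],[49,0]]
[[5,3],[8,0],[9,1],[11,0],[13,14],[17,7],[23,0],[44,1],[47,13],[48,7],[49,0]]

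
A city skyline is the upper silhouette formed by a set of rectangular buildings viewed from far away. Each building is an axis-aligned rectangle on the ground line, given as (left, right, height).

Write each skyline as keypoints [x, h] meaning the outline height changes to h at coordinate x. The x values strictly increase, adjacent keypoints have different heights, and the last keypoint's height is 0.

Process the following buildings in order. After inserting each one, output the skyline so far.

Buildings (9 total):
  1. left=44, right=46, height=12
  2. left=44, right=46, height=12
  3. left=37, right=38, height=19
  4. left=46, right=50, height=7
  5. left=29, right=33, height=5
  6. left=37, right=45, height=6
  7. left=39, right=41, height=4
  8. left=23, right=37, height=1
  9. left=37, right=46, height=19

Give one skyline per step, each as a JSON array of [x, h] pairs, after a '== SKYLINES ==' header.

== SKYLINES ==
[[44,12],[46,0]]
[[44,12],[46,0]]
[[37,19],[38,0],[44,12],[46,0]]
[[37,19],[38,0],[44,12],[46,7],[50,0]]
[[29,5],[33,0],[37,19],[38,0],[44,12],[46,7],[50,0]]
[[29,5],[33,0],[37,19],[38,6],[44,12],[46,7],[50,0]]
[[29,5],[33,0],[37,19],[38,6],[44,12],[46,7],[50,0]]
[[23,1],[29,5],[33,1],[37,19],[38,6],[44,12],[46,7],[50,0]]
[[23,1],[29,5],[33,1],[37,19],[46,7],[50,0]]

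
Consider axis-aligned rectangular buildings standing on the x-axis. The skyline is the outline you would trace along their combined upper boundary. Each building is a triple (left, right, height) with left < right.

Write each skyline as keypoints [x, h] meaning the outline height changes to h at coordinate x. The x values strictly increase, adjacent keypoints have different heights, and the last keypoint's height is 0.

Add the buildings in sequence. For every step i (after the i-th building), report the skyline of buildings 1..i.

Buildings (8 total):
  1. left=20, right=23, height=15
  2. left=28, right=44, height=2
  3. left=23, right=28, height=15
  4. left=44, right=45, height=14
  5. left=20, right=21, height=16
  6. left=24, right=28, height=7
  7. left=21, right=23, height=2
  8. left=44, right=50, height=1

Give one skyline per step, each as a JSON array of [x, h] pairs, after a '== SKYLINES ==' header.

== SKYLINES ==
[[20,15],[23,0]]
[[20,15],[23,0],[28,2],[44,0]]
[[20,15],[28,2],[44,0]]
[[20,15],[28,2],[44,14],[45,0]]
[[20,16],[21,15],[28,2],[44,14],[45,0]]
[[20,16],[21,15],[28,2],[44,14],[45,0]]
[[20,16],[21,15],[28,2],[44,14],[45,0]]
[[20,16],[21,15],[28,2],[44,14],[45,1],[50,0]]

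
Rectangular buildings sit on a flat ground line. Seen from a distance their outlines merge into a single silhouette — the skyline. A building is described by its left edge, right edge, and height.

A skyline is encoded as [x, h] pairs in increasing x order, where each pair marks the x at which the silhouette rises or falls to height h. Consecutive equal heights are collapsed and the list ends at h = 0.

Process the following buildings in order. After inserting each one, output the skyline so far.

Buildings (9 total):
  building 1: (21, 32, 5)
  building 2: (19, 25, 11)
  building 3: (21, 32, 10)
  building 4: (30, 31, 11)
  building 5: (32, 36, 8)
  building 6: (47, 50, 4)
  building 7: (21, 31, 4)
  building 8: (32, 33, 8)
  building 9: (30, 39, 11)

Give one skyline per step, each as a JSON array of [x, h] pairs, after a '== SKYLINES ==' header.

== SKYLINES ==
[[21,5],[32,0]]
[[19,11],[25,5],[32,0]]
[[19,11],[25,10],[32,0]]
[[19,11],[25,10],[30,11],[31,10],[32,0]]
[[19,11],[25,10],[30,11],[31,10],[32,8],[36,0]]
[[19,11],[25,10],[30,11],[31,10],[32,8],[36,0],[47,4],[50,0]]
[[19,11],[25,10],[30,11],[31,10],[32,8],[36,0],[47,4],[50,0]]
[[19,11],[25,10],[30,11],[31,10],[32,8],[36,0],[47,4],[50,0]]
[[19,11],[25,10],[30,11],[39,0],[47,4],[50,0]]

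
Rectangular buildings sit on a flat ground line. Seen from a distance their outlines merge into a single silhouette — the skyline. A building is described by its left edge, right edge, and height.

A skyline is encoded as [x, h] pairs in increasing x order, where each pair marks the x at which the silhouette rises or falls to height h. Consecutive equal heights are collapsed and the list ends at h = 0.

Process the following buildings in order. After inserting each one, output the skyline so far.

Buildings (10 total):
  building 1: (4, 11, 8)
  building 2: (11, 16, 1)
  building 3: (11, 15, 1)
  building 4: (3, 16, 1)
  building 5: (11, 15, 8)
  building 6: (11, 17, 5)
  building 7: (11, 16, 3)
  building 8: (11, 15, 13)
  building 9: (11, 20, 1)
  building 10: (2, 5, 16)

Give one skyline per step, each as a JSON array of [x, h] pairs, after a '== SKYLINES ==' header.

== SKYLINES ==
[[4,8],[11,0]]
[[4,8],[11,1],[16,0]]
[[4,8],[11,1],[16,0]]
[[3,1],[4,8],[11,1],[16,0]]
[[3,1],[4,8],[15,1],[16,0]]
[[3,1],[4,8],[15,5],[17,0]]
[[3,1],[4,8],[15,5],[17,0]]
[[3,1],[4,8],[11,13],[15,5],[17,0]]
[[3,1],[4,8],[11,13],[15,5],[17,1],[20,0]]
[[2,16],[5,8],[11,13],[15,5],[17,1],[20,0]]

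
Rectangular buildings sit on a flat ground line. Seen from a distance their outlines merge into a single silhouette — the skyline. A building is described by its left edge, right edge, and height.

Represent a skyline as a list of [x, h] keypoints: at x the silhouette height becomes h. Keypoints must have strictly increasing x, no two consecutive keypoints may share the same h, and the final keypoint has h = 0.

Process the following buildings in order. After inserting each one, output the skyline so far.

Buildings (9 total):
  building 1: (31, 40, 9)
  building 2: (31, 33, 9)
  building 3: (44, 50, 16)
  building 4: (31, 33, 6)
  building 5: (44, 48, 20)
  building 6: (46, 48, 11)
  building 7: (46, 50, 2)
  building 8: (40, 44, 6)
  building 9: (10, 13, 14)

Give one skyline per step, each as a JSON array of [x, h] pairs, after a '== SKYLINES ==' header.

== SKYLINES ==
[[31,9],[40,0]]
[[31,9],[40,0]]
[[31,9],[40,0],[44,16],[50,0]]
[[31,9],[40,0],[44,16],[50,0]]
[[31,9],[40,0],[44,20],[48,16],[50,0]]
[[31,9],[40,0],[44,20],[48,16],[50,0]]
[[31,9],[40,0],[44,20],[48,16],[50,0]]
[[31,9],[40,6],[44,20],[48,16],[50,0]]
[[10,14],[13,0],[31,9],[40,6],[44,20],[48,16],[50,0]]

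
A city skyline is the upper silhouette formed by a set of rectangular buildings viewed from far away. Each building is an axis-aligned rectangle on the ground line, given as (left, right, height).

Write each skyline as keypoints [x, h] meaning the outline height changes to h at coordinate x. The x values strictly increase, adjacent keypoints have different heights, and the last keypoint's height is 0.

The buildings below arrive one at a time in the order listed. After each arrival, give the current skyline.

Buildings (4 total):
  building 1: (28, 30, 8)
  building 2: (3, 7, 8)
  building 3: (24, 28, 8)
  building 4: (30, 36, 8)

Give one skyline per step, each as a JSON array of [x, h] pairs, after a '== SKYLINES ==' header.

== SKYLINES ==
[[28,8],[30,0]]
[[3,8],[7,0],[28,8],[30,0]]
[[3,8],[7,0],[24,8],[30,0]]
[[3,8],[7,0],[24,8],[36,0]]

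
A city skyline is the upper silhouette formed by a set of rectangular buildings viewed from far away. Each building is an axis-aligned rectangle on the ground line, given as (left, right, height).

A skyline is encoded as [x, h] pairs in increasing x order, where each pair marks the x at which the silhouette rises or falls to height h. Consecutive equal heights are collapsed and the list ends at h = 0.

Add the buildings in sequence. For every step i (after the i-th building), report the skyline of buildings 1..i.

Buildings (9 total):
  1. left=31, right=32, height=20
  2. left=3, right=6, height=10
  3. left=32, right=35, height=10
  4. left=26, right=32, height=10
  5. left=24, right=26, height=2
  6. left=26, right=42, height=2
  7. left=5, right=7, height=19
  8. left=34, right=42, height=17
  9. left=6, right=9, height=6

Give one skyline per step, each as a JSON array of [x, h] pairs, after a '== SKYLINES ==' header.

== SKYLINES ==
[[31,20],[32,0]]
[[3,10],[6,0],[31,20],[32,0]]
[[3,10],[6,0],[31,20],[32,10],[35,0]]
[[3,10],[6,0],[26,10],[31,20],[32,10],[35,0]]
[[3,10],[6,0],[24,2],[26,10],[31,20],[32,10],[35,0]]
[[3,10],[6,0],[24,2],[26,10],[31,20],[32,10],[35,2],[42,0]]
[[3,10],[5,19],[7,0],[24,2],[26,10],[31,20],[32,10],[35,2],[42,0]]
[[3,10],[5,19],[7,0],[24,2],[26,10],[31,20],[32,10],[34,17],[42,0]]
[[3,10],[5,19],[7,6],[9,0],[24,2],[26,10],[31,20],[32,10],[34,17],[42,0]]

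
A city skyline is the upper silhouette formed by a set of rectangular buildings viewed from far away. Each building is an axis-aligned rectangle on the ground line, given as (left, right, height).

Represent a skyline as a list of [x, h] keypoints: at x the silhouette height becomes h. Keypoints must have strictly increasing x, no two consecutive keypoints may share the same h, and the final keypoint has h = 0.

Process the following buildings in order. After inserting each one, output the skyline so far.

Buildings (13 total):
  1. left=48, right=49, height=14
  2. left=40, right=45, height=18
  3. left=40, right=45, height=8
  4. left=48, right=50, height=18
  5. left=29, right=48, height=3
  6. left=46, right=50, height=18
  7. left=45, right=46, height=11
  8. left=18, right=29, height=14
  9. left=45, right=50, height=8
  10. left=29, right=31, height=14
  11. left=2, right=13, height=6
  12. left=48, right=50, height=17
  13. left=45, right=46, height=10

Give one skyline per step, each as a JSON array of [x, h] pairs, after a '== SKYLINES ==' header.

== SKYLINES ==
[[48,14],[49,0]]
[[40,18],[45,0],[48,14],[49,0]]
[[40,18],[45,0],[48,14],[49,0]]
[[40,18],[45,0],[48,18],[50,0]]
[[29,3],[40,18],[45,3],[48,18],[50,0]]
[[29,3],[40,18],[45,3],[46,18],[50,0]]
[[29,3],[40,18],[45,11],[46,18],[50,0]]
[[18,14],[29,3],[40,18],[45,11],[46,18],[50,0]]
[[18,14],[29,3],[40,18],[45,11],[46,18],[50,0]]
[[18,14],[31,3],[40,18],[45,11],[46,18],[50,0]]
[[2,6],[13,0],[18,14],[31,3],[40,18],[45,11],[46,18],[50,0]]
[[2,6],[13,0],[18,14],[31,3],[40,18],[45,11],[46,18],[50,0]]
[[2,6],[13,0],[18,14],[31,3],[40,18],[45,11],[46,18],[50,0]]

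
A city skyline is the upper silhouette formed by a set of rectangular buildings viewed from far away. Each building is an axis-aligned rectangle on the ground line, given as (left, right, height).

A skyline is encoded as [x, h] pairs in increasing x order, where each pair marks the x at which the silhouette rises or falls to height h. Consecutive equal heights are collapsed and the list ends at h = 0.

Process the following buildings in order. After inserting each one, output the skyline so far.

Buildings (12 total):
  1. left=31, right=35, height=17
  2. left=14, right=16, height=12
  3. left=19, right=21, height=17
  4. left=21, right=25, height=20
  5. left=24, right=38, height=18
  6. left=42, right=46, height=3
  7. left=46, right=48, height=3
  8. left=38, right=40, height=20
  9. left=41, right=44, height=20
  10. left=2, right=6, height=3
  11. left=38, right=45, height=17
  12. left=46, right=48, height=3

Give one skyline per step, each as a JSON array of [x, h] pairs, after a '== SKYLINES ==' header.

== SKYLINES ==
[[31,17],[35,0]]
[[14,12],[16,0],[31,17],[35,0]]
[[14,12],[16,0],[19,17],[21,0],[31,17],[35,0]]
[[14,12],[16,0],[19,17],[21,20],[25,0],[31,17],[35,0]]
[[14,12],[16,0],[19,17],[21,20],[25,18],[38,0]]
[[14,12],[16,0],[19,17],[21,20],[25,18],[38,0],[42,3],[46,0]]
[[14,12],[16,0],[19,17],[21,20],[25,18],[38,0],[42,3],[48,0]]
[[14,12],[16,0],[19,17],[21,20],[25,18],[38,20],[40,0],[42,3],[48,0]]
[[14,12],[16,0],[19,17],[21,20],[25,18],[38,20],[40,0],[41,20],[44,3],[48,0]]
[[2,3],[6,0],[14,12],[16,0],[19,17],[21,20],[25,18],[38,20],[40,0],[41,20],[44,3],[48,0]]
[[2,3],[6,0],[14,12],[16,0],[19,17],[21,20],[25,18],[38,20],[40,17],[41,20],[44,17],[45,3],[48,0]]
[[2,3],[6,0],[14,12],[16,0],[19,17],[21,20],[25,18],[38,20],[40,17],[41,20],[44,17],[45,3],[48,0]]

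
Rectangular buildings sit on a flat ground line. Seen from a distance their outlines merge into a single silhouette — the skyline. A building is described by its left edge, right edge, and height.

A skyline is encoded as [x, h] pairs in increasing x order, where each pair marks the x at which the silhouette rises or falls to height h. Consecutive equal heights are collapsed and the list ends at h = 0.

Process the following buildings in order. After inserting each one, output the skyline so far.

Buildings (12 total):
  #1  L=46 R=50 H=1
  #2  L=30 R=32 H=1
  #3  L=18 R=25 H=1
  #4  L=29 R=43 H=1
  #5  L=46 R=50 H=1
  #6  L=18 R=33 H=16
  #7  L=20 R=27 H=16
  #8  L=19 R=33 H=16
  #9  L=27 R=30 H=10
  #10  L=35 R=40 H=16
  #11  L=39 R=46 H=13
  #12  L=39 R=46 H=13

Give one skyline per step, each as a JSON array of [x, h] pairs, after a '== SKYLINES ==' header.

== SKYLINES ==
[[46,1],[50,0]]
[[30,1],[32,0],[46,1],[50,0]]
[[18,1],[25,0],[30,1],[32,0],[46,1],[50,0]]
[[18,1],[25,0],[29,1],[43,0],[46,1],[50,0]]
[[18,1],[25,0],[29,1],[43,0],[46,1],[50,0]]
[[18,16],[33,1],[43,0],[46,1],[50,0]]
[[18,16],[33,1],[43,0],[46,1],[50,0]]
[[18,16],[33,1],[43,0],[46,1],[50,0]]
[[18,16],[33,1],[43,0],[46,1],[50,0]]
[[18,16],[33,1],[35,16],[40,1],[43,0],[46,1],[50,0]]
[[18,16],[33,1],[35,16],[40,13],[46,1],[50,0]]
[[18,16],[33,1],[35,16],[40,13],[46,1],[50,0]]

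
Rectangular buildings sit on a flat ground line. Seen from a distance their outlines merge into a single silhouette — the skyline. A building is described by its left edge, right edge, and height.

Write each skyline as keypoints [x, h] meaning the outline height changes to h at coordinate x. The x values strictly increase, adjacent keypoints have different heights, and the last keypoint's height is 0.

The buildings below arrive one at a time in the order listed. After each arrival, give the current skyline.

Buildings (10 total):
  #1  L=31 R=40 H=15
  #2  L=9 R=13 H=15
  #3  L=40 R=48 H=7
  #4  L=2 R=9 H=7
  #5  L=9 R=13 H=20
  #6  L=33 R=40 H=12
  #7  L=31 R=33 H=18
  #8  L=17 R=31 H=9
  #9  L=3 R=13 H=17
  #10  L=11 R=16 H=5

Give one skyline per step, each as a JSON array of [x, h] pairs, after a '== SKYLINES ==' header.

== SKYLINES ==
[[31,15],[40,0]]
[[9,15],[13,0],[31,15],[40,0]]
[[9,15],[13,0],[31,15],[40,7],[48,0]]
[[2,7],[9,15],[13,0],[31,15],[40,7],[48,0]]
[[2,7],[9,20],[13,0],[31,15],[40,7],[48,0]]
[[2,7],[9,20],[13,0],[31,15],[40,7],[48,0]]
[[2,7],[9,20],[13,0],[31,18],[33,15],[40,7],[48,0]]
[[2,7],[9,20],[13,0],[17,9],[31,18],[33,15],[40,7],[48,0]]
[[2,7],[3,17],[9,20],[13,0],[17,9],[31,18],[33,15],[40,7],[48,0]]
[[2,7],[3,17],[9,20],[13,5],[16,0],[17,9],[31,18],[33,15],[40,7],[48,0]]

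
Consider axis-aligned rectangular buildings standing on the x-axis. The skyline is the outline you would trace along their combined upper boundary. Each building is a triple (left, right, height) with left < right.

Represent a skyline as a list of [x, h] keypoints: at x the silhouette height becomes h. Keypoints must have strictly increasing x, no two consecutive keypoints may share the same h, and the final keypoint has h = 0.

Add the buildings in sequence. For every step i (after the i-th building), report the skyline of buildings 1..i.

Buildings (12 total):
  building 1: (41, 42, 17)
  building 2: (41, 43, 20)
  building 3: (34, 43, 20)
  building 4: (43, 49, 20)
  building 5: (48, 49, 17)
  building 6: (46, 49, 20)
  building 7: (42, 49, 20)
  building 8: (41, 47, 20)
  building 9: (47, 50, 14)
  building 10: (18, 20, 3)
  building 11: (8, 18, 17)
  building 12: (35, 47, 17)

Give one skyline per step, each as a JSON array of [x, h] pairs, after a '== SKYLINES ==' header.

== SKYLINES ==
[[41,17],[42,0]]
[[41,20],[43,0]]
[[34,20],[43,0]]
[[34,20],[49,0]]
[[34,20],[49,0]]
[[34,20],[49,0]]
[[34,20],[49,0]]
[[34,20],[49,0]]
[[34,20],[49,14],[50,0]]
[[18,3],[20,0],[34,20],[49,14],[50,0]]
[[8,17],[18,3],[20,0],[34,20],[49,14],[50,0]]
[[8,17],[18,3],[20,0],[34,20],[49,14],[50,0]]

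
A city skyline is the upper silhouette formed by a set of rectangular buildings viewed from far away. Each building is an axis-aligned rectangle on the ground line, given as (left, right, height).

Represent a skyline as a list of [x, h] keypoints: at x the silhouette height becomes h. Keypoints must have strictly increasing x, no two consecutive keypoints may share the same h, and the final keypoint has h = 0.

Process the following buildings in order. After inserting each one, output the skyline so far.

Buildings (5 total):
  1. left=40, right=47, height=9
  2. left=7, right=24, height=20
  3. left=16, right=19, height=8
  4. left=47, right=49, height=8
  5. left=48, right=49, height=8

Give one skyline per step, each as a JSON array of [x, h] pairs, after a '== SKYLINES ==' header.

== SKYLINES ==
[[40,9],[47,0]]
[[7,20],[24,0],[40,9],[47,0]]
[[7,20],[24,0],[40,9],[47,0]]
[[7,20],[24,0],[40,9],[47,8],[49,0]]
[[7,20],[24,0],[40,9],[47,8],[49,0]]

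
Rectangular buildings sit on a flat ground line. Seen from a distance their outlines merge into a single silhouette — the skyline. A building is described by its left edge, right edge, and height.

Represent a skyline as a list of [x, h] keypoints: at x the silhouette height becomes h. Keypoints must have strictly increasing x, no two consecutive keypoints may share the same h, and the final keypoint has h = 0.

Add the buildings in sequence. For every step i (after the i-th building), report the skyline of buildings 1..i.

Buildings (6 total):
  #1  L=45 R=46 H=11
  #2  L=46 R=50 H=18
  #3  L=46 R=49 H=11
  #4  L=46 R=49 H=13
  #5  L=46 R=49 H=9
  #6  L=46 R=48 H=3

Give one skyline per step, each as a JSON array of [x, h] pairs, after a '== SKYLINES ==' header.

== SKYLINES ==
[[45,11],[46,0]]
[[45,11],[46,18],[50,0]]
[[45,11],[46,18],[50,0]]
[[45,11],[46,18],[50,0]]
[[45,11],[46,18],[50,0]]
[[45,11],[46,18],[50,0]]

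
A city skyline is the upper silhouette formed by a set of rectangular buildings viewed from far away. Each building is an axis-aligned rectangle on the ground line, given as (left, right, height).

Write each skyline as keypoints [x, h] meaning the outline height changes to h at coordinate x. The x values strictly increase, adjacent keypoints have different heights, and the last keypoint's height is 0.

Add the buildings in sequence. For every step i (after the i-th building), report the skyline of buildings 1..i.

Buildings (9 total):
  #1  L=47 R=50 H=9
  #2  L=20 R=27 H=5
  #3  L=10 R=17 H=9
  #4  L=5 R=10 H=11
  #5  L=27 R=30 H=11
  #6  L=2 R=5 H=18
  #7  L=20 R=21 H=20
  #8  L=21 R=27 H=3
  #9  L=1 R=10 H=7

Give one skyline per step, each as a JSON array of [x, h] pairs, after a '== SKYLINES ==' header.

== SKYLINES ==
[[47,9],[50,0]]
[[20,5],[27,0],[47,9],[50,0]]
[[10,9],[17,0],[20,5],[27,0],[47,9],[50,0]]
[[5,11],[10,9],[17,0],[20,5],[27,0],[47,9],[50,0]]
[[5,11],[10,9],[17,0],[20,5],[27,11],[30,0],[47,9],[50,0]]
[[2,18],[5,11],[10,9],[17,0],[20,5],[27,11],[30,0],[47,9],[50,0]]
[[2,18],[5,11],[10,9],[17,0],[20,20],[21,5],[27,11],[30,0],[47,9],[50,0]]
[[2,18],[5,11],[10,9],[17,0],[20,20],[21,5],[27,11],[30,0],[47,9],[50,0]]
[[1,7],[2,18],[5,11],[10,9],[17,0],[20,20],[21,5],[27,11],[30,0],[47,9],[50,0]]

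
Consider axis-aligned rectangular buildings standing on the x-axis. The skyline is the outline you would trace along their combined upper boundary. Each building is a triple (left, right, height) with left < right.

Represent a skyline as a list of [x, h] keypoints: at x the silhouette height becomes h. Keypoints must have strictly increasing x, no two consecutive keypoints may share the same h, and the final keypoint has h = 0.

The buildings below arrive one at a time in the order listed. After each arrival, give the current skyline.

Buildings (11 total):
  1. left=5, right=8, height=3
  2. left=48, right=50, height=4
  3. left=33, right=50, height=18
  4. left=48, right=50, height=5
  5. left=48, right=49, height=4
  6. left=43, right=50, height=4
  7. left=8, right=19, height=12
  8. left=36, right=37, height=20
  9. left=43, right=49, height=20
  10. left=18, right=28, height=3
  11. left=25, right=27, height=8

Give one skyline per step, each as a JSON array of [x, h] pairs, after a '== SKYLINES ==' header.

== SKYLINES ==
[[5,3],[8,0]]
[[5,3],[8,0],[48,4],[50,0]]
[[5,3],[8,0],[33,18],[50,0]]
[[5,3],[8,0],[33,18],[50,0]]
[[5,3],[8,0],[33,18],[50,0]]
[[5,3],[8,0],[33,18],[50,0]]
[[5,3],[8,12],[19,0],[33,18],[50,0]]
[[5,3],[8,12],[19,0],[33,18],[36,20],[37,18],[50,0]]
[[5,3],[8,12],[19,0],[33,18],[36,20],[37,18],[43,20],[49,18],[50,0]]
[[5,3],[8,12],[19,3],[28,0],[33,18],[36,20],[37,18],[43,20],[49,18],[50,0]]
[[5,3],[8,12],[19,3],[25,8],[27,3],[28,0],[33,18],[36,20],[37,18],[43,20],[49,18],[50,0]]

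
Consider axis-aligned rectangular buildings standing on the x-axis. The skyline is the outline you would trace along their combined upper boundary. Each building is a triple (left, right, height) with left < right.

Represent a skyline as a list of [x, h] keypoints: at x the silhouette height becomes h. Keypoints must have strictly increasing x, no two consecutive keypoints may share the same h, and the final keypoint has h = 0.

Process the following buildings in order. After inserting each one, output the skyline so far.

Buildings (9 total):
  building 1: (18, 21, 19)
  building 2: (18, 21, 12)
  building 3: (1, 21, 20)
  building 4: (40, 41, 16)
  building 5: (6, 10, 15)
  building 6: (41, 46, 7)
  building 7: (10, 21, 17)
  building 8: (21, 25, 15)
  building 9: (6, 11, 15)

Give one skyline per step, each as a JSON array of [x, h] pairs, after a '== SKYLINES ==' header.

== SKYLINES ==
[[18,19],[21,0]]
[[18,19],[21,0]]
[[1,20],[21,0]]
[[1,20],[21,0],[40,16],[41,0]]
[[1,20],[21,0],[40,16],[41,0]]
[[1,20],[21,0],[40,16],[41,7],[46,0]]
[[1,20],[21,0],[40,16],[41,7],[46,0]]
[[1,20],[21,15],[25,0],[40,16],[41,7],[46,0]]
[[1,20],[21,15],[25,0],[40,16],[41,7],[46,0]]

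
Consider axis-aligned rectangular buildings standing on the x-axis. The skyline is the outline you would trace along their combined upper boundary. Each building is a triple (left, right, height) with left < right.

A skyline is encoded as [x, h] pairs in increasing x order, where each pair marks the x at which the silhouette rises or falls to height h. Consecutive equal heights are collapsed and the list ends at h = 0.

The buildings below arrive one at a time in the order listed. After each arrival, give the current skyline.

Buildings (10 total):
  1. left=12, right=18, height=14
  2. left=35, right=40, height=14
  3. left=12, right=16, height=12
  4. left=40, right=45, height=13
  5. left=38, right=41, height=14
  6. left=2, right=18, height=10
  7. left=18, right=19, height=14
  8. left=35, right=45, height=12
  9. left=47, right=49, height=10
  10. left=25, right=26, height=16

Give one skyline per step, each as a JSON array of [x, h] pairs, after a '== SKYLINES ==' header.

== SKYLINES ==
[[12,14],[18,0]]
[[12,14],[18,0],[35,14],[40,0]]
[[12,14],[18,0],[35,14],[40,0]]
[[12,14],[18,0],[35,14],[40,13],[45,0]]
[[12,14],[18,0],[35,14],[41,13],[45,0]]
[[2,10],[12,14],[18,0],[35,14],[41,13],[45,0]]
[[2,10],[12,14],[19,0],[35,14],[41,13],[45,0]]
[[2,10],[12,14],[19,0],[35,14],[41,13],[45,0]]
[[2,10],[12,14],[19,0],[35,14],[41,13],[45,0],[47,10],[49,0]]
[[2,10],[12,14],[19,0],[25,16],[26,0],[35,14],[41,13],[45,0],[47,10],[49,0]]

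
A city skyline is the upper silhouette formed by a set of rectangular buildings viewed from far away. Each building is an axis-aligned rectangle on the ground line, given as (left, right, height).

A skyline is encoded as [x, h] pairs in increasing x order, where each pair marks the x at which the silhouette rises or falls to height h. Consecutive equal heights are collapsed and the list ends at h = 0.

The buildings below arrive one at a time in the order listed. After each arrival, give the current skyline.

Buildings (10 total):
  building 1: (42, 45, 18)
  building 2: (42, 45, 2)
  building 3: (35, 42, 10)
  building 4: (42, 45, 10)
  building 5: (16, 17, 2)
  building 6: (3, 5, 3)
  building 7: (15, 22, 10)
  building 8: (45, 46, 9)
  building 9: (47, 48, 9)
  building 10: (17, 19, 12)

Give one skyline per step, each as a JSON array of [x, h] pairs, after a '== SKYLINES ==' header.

== SKYLINES ==
[[42,18],[45,0]]
[[42,18],[45,0]]
[[35,10],[42,18],[45,0]]
[[35,10],[42,18],[45,0]]
[[16,2],[17,0],[35,10],[42,18],[45,0]]
[[3,3],[5,0],[16,2],[17,0],[35,10],[42,18],[45,0]]
[[3,3],[5,0],[15,10],[22,0],[35,10],[42,18],[45,0]]
[[3,3],[5,0],[15,10],[22,0],[35,10],[42,18],[45,9],[46,0]]
[[3,3],[5,0],[15,10],[22,0],[35,10],[42,18],[45,9],[46,0],[47,9],[48,0]]
[[3,3],[5,0],[15,10],[17,12],[19,10],[22,0],[35,10],[42,18],[45,9],[46,0],[47,9],[48,0]]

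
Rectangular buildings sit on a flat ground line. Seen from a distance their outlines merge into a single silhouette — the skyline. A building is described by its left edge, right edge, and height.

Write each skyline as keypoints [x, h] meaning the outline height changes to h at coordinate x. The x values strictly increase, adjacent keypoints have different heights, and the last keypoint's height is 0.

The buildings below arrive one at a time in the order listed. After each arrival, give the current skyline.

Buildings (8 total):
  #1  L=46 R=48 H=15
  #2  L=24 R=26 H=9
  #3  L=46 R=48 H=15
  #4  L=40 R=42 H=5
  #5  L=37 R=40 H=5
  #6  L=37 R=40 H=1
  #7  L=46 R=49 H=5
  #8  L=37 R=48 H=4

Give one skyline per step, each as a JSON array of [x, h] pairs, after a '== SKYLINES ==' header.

== SKYLINES ==
[[46,15],[48,0]]
[[24,9],[26,0],[46,15],[48,0]]
[[24,9],[26,0],[46,15],[48,0]]
[[24,9],[26,0],[40,5],[42,0],[46,15],[48,0]]
[[24,9],[26,0],[37,5],[42,0],[46,15],[48,0]]
[[24,9],[26,0],[37,5],[42,0],[46,15],[48,0]]
[[24,9],[26,0],[37,5],[42,0],[46,15],[48,5],[49,0]]
[[24,9],[26,0],[37,5],[42,4],[46,15],[48,5],[49,0]]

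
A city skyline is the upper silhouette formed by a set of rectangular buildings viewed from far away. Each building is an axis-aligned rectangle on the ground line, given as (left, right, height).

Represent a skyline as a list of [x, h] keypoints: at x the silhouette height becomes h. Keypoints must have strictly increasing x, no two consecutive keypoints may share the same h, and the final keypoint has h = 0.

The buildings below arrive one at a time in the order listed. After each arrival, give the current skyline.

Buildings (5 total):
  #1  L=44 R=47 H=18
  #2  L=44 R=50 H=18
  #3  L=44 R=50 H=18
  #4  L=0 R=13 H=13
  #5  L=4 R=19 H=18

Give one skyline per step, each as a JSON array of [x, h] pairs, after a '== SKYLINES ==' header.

== SKYLINES ==
[[44,18],[47,0]]
[[44,18],[50,0]]
[[44,18],[50,0]]
[[0,13],[13,0],[44,18],[50,0]]
[[0,13],[4,18],[19,0],[44,18],[50,0]]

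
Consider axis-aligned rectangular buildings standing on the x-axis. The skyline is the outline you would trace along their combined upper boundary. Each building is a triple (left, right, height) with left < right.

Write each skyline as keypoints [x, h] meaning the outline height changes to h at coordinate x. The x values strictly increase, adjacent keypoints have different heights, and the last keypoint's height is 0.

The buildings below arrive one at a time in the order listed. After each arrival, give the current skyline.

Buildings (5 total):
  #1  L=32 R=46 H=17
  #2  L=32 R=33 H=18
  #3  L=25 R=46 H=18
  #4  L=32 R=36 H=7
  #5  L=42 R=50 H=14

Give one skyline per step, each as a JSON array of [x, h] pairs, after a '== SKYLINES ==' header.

== SKYLINES ==
[[32,17],[46,0]]
[[32,18],[33,17],[46,0]]
[[25,18],[46,0]]
[[25,18],[46,0]]
[[25,18],[46,14],[50,0]]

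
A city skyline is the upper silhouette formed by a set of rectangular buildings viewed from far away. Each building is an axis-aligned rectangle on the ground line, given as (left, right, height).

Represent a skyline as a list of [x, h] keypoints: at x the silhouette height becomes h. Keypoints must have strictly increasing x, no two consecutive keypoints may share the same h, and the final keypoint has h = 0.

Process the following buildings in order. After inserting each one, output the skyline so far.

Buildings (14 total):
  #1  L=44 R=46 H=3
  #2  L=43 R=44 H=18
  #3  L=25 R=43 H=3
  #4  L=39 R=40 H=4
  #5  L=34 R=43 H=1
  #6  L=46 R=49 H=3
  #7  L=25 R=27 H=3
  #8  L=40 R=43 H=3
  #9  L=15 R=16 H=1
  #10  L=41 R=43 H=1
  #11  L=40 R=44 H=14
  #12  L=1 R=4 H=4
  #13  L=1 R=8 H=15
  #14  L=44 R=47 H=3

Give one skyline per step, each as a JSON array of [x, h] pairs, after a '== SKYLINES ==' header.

== SKYLINES ==
[[44,3],[46,0]]
[[43,18],[44,3],[46,0]]
[[25,3],[43,18],[44,3],[46,0]]
[[25,3],[39,4],[40,3],[43,18],[44,3],[46,0]]
[[25,3],[39,4],[40,3],[43,18],[44,3],[46,0]]
[[25,3],[39,4],[40,3],[43,18],[44,3],[49,0]]
[[25,3],[39,4],[40,3],[43,18],[44,3],[49,0]]
[[25,3],[39,4],[40,3],[43,18],[44,3],[49,0]]
[[15,1],[16,0],[25,3],[39,4],[40,3],[43,18],[44,3],[49,0]]
[[15,1],[16,0],[25,3],[39,4],[40,3],[43,18],[44,3],[49,0]]
[[15,1],[16,0],[25,3],[39,4],[40,14],[43,18],[44,3],[49,0]]
[[1,4],[4,0],[15,1],[16,0],[25,3],[39,4],[40,14],[43,18],[44,3],[49,0]]
[[1,15],[8,0],[15,1],[16,0],[25,3],[39,4],[40,14],[43,18],[44,3],[49,0]]
[[1,15],[8,0],[15,1],[16,0],[25,3],[39,4],[40,14],[43,18],[44,3],[49,0]]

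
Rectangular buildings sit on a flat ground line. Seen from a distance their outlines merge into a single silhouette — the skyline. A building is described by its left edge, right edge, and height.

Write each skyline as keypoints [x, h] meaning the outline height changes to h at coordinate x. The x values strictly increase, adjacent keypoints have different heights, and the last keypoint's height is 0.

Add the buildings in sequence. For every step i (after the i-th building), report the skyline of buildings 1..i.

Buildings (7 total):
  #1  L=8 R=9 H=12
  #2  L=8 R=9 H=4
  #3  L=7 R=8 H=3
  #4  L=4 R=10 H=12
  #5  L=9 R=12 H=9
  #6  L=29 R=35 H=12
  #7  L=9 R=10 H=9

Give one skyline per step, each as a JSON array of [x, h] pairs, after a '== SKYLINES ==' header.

== SKYLINES ==
[[8,12],[9,0]]
[[8,12],[9,0]]
[[7,3],[8,12],[9,0]]
[[4,12],[10,0]]
[[4,12],[10,9],[12,0]]
[[4,12],[10,9],[12,0],[29,12],[35,0]]
[[4,12],[10,9],[12,0],[29,12],[35,0]]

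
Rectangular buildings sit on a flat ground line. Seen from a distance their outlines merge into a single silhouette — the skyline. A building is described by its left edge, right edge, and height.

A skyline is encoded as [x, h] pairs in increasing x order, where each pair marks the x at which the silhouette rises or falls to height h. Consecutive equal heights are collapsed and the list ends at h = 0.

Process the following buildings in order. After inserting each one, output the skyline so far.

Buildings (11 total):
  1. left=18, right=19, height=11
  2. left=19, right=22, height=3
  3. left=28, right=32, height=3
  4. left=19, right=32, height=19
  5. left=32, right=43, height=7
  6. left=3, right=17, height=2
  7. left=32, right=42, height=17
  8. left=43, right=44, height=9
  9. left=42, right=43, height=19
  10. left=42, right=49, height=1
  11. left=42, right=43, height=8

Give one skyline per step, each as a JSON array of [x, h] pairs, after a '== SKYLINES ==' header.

== SKYLINES ==
[[18,11],[19,0]]
[[18,11],[19,3],[22,0]]
[[18,11],[19,3],[22,0],[28,3],[32,0]]
[[18,11],[19,19],[32,0]]
[[18,11],[19,19],[32,7],[43,0]]
[[3,2],[17,0],[18,11],[19,19],[32,7],[43,0]]
[[3,2],[17,0],[18,11],[19,19],[32,17],[42,7],[43,0]]
[[3,2],[17,0],[18,11],[19,19],[32,17],[42,7],[43,9],[44,0]]
[[3,2],[17,0],[18,11],[19,19],[32,17],[42,19],[43,9],[44,0]]
[[3,2],[17,0],[18,11],[19,19],[32,17],[42,19],[43,9],[44,1],[49,0]]
[[3,2],[17,0],[18,11],[19,19],[32,17],[42,19],[43,9],[44,1],[49,0]]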